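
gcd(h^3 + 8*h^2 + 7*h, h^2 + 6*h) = h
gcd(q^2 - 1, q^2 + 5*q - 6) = q - 1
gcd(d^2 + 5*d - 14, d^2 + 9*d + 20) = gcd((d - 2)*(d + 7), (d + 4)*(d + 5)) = 1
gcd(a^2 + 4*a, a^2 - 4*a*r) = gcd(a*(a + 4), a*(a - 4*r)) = a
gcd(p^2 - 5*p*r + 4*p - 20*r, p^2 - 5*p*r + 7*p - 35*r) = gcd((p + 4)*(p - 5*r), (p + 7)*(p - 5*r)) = p - 5*r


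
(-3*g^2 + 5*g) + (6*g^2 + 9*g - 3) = 3*g^2 + 14*g - 3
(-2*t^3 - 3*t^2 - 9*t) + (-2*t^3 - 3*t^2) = -4*t^3 - 6*t^2 - 9*t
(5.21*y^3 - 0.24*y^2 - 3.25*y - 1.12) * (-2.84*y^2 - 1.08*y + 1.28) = -14.7964*y^5 - 4.9452*y^4 + 16.158*y^3 + 6.3836*y^2 - 2.9504*y - 1.4336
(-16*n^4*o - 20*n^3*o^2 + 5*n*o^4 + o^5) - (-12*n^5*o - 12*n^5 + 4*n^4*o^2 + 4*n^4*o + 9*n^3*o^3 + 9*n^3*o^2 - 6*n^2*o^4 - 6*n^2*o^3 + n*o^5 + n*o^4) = 12*n^5*o + 12*n^5 - 4*n^4*o^2 - 20*n^4*o - 9*n^3*o^3 - 29*n^3*o^2 + 6*n^2*o^4 + 6*n^2*o^3 - n*o^5 + 4*n*o^4 + o^5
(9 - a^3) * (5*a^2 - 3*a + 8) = -5*a^5 + 3*a^4 - 8*a^3 + 45*a^2 - 27*a + 72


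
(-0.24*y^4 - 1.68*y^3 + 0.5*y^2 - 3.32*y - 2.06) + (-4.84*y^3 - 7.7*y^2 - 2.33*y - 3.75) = -0.24*y^4 - 6.52*y^3 - 7.2*y^2 - 5.65*y - 5.81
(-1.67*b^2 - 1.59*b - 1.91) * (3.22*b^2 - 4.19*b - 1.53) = -5.3774*b^4 + 1.8775*b^3 + 3.067*b^2 + 10.4356*b + 2.9223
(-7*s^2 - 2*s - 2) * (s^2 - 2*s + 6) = -7*s^4 + 12*s^3 - 40*s^2 - 8*s - 12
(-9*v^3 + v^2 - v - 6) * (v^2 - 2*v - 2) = -9*v^5 + 19*v^4 + 15*v^3 - 6*v^2 + 14*v + 12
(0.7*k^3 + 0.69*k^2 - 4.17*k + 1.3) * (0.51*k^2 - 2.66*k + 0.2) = 0.357*k^5 - 1.5101*k^4 - 3.8221*k^3 + 11.8932*k^2 - 4.292*k + 0.26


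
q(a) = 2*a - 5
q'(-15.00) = 2.00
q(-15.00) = -35.00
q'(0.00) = 2.00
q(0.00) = -5.00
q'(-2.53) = 2.00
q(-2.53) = -10.06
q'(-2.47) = 2.00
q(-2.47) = -9.94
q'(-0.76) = 2.00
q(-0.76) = -6.52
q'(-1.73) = 2.00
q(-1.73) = -8.46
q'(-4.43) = 2.00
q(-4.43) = -13.86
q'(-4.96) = 2.00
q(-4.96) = -14.92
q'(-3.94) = 2.00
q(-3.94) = -12.88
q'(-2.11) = 2.00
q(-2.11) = -9.22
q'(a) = 2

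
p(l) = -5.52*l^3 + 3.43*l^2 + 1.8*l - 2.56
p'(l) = -16.56*l^2 + 6.86*l + 1.8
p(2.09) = -34.21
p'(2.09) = -56.20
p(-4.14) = 440.46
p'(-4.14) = -310.43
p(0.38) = -1.68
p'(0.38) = 2.02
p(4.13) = -325.48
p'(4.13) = -252.33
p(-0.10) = -2.70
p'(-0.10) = 0.95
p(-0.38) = -2.45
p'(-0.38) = -3.20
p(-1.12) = 7.48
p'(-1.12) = -26.66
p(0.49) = -1.50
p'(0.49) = 1.19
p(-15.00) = 19372.19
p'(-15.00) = -3827.10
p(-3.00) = 171.95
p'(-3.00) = -167.82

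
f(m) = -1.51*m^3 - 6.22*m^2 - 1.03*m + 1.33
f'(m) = -4.53*m^2 - 12.44*m - 1.03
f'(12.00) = -802.63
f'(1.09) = -19.97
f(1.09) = -9.14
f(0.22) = 0.79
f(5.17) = -378.91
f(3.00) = -98.51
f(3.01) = -99.30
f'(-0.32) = 2.49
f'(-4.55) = -38.21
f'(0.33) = -5.63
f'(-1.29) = 7.48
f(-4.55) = 19.48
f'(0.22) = -3.99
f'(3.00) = -79.12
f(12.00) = -3515.99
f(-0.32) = 1.07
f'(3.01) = -79.52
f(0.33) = 0.26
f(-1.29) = -4.45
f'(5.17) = -186.43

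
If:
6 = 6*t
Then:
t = 1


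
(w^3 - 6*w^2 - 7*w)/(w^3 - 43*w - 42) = w/(w + 6)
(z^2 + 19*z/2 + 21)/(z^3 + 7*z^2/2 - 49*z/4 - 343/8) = 4*(z + 6)/(4*z^2 - 49)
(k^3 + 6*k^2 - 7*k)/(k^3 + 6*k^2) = (k^2 + 6*k - 7)/(k*(k + 6))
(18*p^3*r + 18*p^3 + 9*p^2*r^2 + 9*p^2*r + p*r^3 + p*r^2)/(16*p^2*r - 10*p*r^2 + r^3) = p*(18*p^2*r + 18*p^2 + 9*p*r^2 + 9*p*r + r^3 + r^2)/(r*(16*p^2 - 10*p*r + r^2))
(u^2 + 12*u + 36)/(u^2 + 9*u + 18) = (u + 6)/(u + 3)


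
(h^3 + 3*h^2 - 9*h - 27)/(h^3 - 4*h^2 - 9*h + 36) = (h + 3)/(h - 4)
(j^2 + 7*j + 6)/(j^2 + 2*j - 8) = (j^2 + 7*j + 6)/(j^2 + 2*j - 8)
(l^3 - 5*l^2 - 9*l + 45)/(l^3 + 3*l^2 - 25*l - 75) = (l - 3)/(l + 5)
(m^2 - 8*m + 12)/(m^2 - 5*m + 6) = (m - 6)/(m - 3)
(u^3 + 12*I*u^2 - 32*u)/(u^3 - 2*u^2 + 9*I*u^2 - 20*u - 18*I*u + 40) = u*(u + 8*I)/(u^2 + u*(-2 + 5*I) - 10*I)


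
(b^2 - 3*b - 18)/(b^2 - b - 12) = (b - 6)/(b - 4)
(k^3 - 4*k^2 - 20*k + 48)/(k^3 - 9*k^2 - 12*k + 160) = (k^2 - 8*k + 12)/(k^2 - 13*k + 40)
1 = 1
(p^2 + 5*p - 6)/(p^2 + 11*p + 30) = (p - 1)/(p + 5)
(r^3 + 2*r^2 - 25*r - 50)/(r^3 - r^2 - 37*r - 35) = (r^2 - 3*r - 10)/(r^2 - 6*r - 7)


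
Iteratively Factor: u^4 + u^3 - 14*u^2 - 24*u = (u + 3)*(u^3 - 2*u^2 - 8*u) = (u - 4)*(u + 3)*(u^2 + 2*u) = (u - 4)*(u + 2)*(u + 3)*(u)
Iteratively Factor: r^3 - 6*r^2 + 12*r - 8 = (r - 2)*(r^2 - 4*r + 4) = (r - 2)^2*(r - 2)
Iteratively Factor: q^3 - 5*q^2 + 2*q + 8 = (q + 1)*(q^2 - 6*q + 8) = (q - 2)*(q + 1)*(q - 4)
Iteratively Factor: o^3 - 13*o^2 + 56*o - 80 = (o - 4)*(o^2 - 9*o + 20) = (o - 4)^2*(o - 5)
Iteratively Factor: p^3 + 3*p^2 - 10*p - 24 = (p - 3)*(p^2 + 6*p + 8) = (p - 3)*(p + 2)*(p + 4)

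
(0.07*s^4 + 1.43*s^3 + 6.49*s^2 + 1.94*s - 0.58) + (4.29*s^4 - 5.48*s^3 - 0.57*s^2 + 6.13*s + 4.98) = 4.36*s^4 - 4.05*s^3 + 5.92*s^2 + 8.07*s + 4.4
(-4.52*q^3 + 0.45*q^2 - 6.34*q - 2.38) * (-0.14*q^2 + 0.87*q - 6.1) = 0.6328*q^5 - 3.9954*q^4 + 28.8511*q^3 - 7.9276*q^2 + 36.6034*q + 14.518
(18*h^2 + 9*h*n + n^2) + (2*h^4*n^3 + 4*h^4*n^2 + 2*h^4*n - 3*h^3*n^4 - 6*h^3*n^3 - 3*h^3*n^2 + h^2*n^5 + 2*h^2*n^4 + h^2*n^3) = 2*h^4*n^3 + 4*h^4*n^2 + 2*h^4*n - 3*h^3*n^4 - 6*h^3*n^3 - 3*h^3*n^2 + h^2*n^5 + 2*h^2*n^4 + h^2*n^3 + 18*h^2 + 9*h*n + n^2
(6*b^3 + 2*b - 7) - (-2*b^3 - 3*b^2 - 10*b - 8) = 8*b^3 + 3*b^2 + 12*b + 1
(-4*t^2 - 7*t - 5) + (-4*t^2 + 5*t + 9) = -8*t^2 - 2*t + 4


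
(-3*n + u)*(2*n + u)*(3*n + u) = -18*n^3 - 9*n^2*u + 2*n*u^2 + u^3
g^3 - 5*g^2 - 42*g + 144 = (g - 8)*(g - 3)*(g + 6)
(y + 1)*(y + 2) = y^2 + 3*y + 2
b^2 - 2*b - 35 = (b - 7)*(b + 5)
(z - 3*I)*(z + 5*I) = z^2 + 2*I*z + 15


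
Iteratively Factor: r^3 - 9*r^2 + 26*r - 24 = (r - 4)*(r^2 - 5*r + 6) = (r - 4)*(r - 3)*(r - 2)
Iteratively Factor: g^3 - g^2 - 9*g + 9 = (g + 3)*(g^2 - 4*g + 3) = (g - 3)*(g + 3)*(g - 1)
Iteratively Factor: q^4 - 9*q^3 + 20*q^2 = (q)*(q^3 - 9*q^2 + 20*q) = q*(q - 4)*(q^2 - 5*q) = q^2*(q - 4)*(q - 5)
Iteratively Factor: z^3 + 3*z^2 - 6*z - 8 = (z + 4)*(z^2 - z - 2) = (z - 2)*(z + 4)*(z + 1)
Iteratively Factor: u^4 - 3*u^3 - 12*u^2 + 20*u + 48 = (u + 2)*(u^3 - 5*u^2 - 2*u + 24) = (u + 2)^2*(u^2 - 7*u + 12) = (u - 4)*(u + 2)^2*(u - 3)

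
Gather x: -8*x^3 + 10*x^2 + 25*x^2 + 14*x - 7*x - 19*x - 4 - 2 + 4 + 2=-8*x^3 + 35*x^2 - 12*x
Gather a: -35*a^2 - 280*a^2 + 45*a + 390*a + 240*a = -315*a^2 + 675*a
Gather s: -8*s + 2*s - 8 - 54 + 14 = -6*s - 48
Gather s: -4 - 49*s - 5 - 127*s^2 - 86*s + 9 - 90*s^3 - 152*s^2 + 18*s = -90*s^3 - 279*s^2 - 117*s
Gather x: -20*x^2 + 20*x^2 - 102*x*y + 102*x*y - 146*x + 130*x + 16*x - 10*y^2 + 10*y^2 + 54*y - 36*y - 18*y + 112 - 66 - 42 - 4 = 0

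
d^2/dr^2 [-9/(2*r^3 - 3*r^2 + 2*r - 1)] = 18*(3*(2*r - 1)*(2*r^3 - 3*r^2 + 2*r - 1) - 4*(3*r^2 - 3*r + 1)^2)/(2*r^3 - 3*r^2 + 2*r - 1)^3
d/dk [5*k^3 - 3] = 15*k^2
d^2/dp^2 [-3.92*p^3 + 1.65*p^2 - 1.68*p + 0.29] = 3.3 - 23.52*p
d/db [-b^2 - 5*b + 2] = -2*b - 5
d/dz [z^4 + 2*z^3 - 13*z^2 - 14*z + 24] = 4*z^3 + 6*z^2 - 26*z - 14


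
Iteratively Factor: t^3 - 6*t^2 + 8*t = (t - 2)*(t^2 - 4*t) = (t - 4)*(t - 2)*(t)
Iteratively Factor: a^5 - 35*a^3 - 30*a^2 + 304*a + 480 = (a + 4)*(a^4 - 4*a^3 - 19*a^2 + 46*a + 120) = (a + 2)*(a + 4)*(a^3 - 6*a^2 - 7*a + 60) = (a - 4)*(a + 2)*(a + 4)*(a^2 - 2*a - 15) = (a - 4)*(a + 2)*(a + 3)*(a + 4)*(a - 5)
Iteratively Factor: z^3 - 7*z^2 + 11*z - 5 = (z - 1)*(z^2 - 6*z + 5) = (z - 5)*(z - 1)*(z - 1)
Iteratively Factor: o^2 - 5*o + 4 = (o - 1)*(o - 4)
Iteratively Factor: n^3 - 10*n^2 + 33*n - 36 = (n - 3)*(n^2 - 7*n + 12) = (n - 3)^2*(n - 4)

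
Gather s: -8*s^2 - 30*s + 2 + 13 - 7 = -8*s^2 - 30*s + 8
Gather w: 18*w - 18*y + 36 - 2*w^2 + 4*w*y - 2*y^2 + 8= -2*w^2 + w*(4*y + 18) - 2*y^2 - 18*y + 44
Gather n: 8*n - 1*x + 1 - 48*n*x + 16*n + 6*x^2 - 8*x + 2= n*(24 - 48*x) + 6*x^2 - 9*x + 3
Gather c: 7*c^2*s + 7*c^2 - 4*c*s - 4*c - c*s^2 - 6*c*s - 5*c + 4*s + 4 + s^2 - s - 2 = c^2*(7*s + 7) + c*(-s^2 - 10*s - 9) + s^2 + 3*s + 2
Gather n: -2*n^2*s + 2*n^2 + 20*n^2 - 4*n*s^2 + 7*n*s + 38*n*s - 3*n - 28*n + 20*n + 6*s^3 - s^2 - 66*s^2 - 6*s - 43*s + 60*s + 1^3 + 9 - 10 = n^2*(22 - 2*s) + n*(-4*s^2 + 45*s - 11) + 6*s^3 - 67*s^2 + 11*s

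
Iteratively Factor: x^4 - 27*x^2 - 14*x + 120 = (x - 2)*(x^3 + 2*x^2 - 23*x - 60) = (x - 2)*(x + 4)*(x^2 - 2*x - 15) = (x - 2)*(x + 3)*(x + 4)*(x - 5)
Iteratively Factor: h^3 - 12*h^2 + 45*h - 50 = (h - 5)*(h^2 - 7*h + 10) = (h - 5)*(h - 2)*(h - 5)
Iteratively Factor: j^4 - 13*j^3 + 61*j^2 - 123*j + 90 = (j - 5)*(j^3 - 8*j^2 + 21*j - 18) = (j - 5)*(j - 3)*(j^2 - 5*j + 6) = (j - 5)*(j - 3)*(j - 2)*(j - 3)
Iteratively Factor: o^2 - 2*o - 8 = (o - 4)*(o + 2)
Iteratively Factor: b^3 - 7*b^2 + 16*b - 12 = (b - 2)*(b^2 - 5*b + 6) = (b - 2)^2*(b - 3)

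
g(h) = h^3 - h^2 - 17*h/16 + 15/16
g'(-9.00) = 259.94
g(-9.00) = -799.50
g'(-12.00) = 454.94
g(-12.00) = -1858.31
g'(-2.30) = 19.41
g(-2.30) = -14.08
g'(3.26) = 24.30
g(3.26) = 21.49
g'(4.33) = 46.52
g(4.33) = 58.77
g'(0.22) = -1.36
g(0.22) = 0.67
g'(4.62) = 53.73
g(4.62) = 73.30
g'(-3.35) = 39.30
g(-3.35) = -44.32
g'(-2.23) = 18.32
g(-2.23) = -12.76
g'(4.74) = 56.86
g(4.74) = 79.93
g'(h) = 3*h^2 - 2*h - 17/16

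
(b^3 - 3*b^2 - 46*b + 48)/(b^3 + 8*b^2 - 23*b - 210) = (b^2 - 9*b + 8)/(b^2 + 2*b - 35)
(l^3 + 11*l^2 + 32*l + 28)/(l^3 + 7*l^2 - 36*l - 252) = (l^2 + 4*l + 4)/(l^2 - 36)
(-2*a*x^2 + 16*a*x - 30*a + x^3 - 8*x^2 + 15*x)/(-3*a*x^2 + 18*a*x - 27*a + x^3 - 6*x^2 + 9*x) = (-2*a*x + 10*a + x^2 - 5*x)/(-3*a*x + 9*a + x^2 - 3*x)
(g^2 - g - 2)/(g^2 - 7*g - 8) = (g - 2)/(g - 8)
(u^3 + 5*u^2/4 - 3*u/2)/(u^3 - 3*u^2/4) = (u + 2)/u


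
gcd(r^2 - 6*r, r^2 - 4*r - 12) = r - 6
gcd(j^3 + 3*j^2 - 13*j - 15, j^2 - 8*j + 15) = j - 3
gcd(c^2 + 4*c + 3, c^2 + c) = c + 1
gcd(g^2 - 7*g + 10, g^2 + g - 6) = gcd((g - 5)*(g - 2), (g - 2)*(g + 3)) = g - 2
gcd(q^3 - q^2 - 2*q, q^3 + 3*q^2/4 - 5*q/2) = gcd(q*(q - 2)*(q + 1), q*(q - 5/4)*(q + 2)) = q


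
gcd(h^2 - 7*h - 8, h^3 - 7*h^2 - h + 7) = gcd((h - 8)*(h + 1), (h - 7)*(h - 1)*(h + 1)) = h + 1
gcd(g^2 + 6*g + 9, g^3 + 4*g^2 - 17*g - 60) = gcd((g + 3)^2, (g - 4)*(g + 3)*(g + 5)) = g + 3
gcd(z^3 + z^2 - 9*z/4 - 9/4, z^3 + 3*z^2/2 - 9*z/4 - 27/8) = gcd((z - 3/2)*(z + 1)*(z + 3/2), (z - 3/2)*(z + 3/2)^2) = z^2 - 9/4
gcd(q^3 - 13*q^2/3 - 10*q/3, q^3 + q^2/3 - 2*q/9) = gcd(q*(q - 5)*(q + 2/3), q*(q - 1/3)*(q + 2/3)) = q^2 + 2*q/3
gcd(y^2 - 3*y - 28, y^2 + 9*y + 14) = 1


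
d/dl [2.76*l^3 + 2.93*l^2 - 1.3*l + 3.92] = 8.28*l^2 + 5.86*l - 1.3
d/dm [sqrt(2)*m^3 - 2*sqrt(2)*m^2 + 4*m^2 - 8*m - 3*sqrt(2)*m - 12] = 3*sqrt(2)*m^2 - 4*sqrt(2)*m + 8*m - 8 - 3*sqrt(2)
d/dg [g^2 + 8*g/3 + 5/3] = 2*g + 8/3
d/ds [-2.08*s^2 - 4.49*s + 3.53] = -4.16*s - 4.49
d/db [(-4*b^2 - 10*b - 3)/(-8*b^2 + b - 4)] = (-84*b^2 - 16*b + 43)/(64*b^4 - 16*b^3 + 65*b^2 - 8*b + 16)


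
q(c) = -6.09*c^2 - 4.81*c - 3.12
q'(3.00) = -41.35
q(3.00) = -72.36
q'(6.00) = -77.89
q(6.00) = -251.22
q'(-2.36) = 23.93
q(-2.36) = -25.69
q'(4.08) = -54.50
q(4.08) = -124.12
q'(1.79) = -26.61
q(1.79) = -31.24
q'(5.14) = -67.42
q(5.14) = -188.74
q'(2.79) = -38.79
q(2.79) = -63.95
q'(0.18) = -7.00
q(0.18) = -4.18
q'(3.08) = -42.32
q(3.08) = -75.71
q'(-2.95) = 31.12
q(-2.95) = -41.93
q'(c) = -12.18*c - 4.81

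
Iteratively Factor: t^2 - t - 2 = (t + 1)*(t - 2)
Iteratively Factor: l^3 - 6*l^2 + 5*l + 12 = (l - 3)*(l^2 - 3*l - 4) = (l - 3)*(l + 1)*(l - 4)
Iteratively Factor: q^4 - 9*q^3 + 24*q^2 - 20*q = (q - 2)*(q^3 - 7*q^2 + 10*q) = (q - 5)*(q - 2)*(q^2 - 2*q) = (q - 5)*(q - 2)^2*(q)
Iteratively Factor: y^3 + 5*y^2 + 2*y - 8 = (y + 4)*(y^2 + y - 2) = (y + 2)*(y + 4)*(y - 1)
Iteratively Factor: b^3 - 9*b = (b + 3)*(b^2 - 3*b) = b*(b + 3)*(b - 3)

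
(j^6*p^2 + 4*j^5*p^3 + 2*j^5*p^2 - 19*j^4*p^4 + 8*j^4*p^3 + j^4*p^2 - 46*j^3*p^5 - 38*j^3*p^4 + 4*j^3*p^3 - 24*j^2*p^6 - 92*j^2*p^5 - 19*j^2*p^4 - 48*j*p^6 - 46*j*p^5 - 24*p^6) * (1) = j^6*p^2 + 4*j^5*p^3 + 2*j^5*p^2 - 19*j^4*p^4 + 8*j^4*p^3 + j^4*p^2 - 46*j^3*p^5 - 38*j^3*p^4 + 4*j^3*p^3 - 24*j^2*p^6 - 92*j^2*p^5 - 19*j^2*p^4 - 48*j*p^6 - 46*j*p^5 - 24*p^6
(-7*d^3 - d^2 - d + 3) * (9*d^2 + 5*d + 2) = -63*d^5 - 44*d^4 - 28*d^3 + 20*d^2 + 13*d + 6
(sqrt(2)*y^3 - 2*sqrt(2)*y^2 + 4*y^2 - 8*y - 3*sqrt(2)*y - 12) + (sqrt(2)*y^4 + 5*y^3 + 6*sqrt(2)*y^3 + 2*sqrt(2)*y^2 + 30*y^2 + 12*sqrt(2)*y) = sqrt(2)*y^4 + 5*y^3 + 7*sqrt(2)*y^3 + 34*y^2 - 8*y + 9*sqrt(2)*y - 12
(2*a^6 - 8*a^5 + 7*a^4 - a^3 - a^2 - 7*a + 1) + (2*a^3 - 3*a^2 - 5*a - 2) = 2*a^6 - 8*a^5 + 7*a^4 + a^3 - 4*a^2 - 12*a - 1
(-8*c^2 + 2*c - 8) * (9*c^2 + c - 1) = -72*c^4 + 10*c^3 - 62*c^2 - 10*c + 8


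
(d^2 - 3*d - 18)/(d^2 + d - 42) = (d + 3)/(d + 7)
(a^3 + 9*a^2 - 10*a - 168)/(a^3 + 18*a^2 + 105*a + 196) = (a^2 + 2*a - 24)/(a^2 + 11*a + 28)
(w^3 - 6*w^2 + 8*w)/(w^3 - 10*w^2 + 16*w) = (w - 4)/(w - 8)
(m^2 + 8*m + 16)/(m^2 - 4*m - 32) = (m + 4)/(m - 8)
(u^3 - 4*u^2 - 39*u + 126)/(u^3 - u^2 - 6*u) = (u^2 - u - 42)/(u*(u + 2))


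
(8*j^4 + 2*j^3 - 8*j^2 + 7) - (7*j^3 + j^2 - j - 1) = 8*j^4 - 5*j^3 - 9*j^2 + j + 8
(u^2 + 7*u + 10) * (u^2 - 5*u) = u^4 + 2*u^3 - 25*u^2 - 50*u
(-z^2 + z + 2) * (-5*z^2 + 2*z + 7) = 5*z^4 - 7*z^3 - 15*z^2 + 11*z + 14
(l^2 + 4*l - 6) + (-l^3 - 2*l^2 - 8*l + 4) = -l^3 - l^2 - 4*l - 2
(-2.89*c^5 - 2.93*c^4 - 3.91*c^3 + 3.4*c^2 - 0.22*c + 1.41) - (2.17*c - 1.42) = -2.89*c^5 - 2.93*c^4 - 3.91*c^3 + 3.4*c^2 - 2.39*c + 2.83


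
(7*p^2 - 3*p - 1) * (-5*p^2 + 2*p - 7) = -35*p^4 + 29*p^3 - 50*p^2 + 19*p + 7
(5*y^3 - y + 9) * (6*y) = 30*y^4 - 6*y^2 + 54*y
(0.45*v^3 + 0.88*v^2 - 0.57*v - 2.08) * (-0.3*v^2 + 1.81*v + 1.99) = -0.135*v^5 + 0.5505*v^4 + 2.6593*v^3 + 1.3435*v^2 - 4.8991*v - 4.1392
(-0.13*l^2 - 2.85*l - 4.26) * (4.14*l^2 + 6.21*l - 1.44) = -0.5382*l^4 - 12.6063*l^3 - 35.1477*l^2 - 22.3506*l + 6.1344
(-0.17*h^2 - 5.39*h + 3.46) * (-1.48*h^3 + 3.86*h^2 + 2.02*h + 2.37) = 0.2516*h^5 + 7.321*h^4 - 26.2696*h^3 + 2.0649*h^2 - 5.7851*h + 8.2002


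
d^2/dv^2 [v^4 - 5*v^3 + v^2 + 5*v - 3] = 12*v^2 - 30*v + 2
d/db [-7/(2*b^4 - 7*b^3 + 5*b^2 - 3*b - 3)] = 7*(8*b^3 - 21*b^2 + 10*b - 3)/(-2*b^4 + 7*b^3 - 5*b^2 + 3*b + 3)^2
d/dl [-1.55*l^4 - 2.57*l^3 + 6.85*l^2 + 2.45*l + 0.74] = -6.2*l^3 - 7.71*l^2 + 13.7*l + 2.45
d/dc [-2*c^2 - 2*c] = -4*c - 2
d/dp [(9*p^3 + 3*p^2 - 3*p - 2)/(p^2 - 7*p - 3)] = (9*p^4 - 126*p^3 - 99*p^2 - 14*p - 5)/(p^4 - 14*p^3 + 43*p^2 + 42*p + 9)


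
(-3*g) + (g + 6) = 6 - 2*g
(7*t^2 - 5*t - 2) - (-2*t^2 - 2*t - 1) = 9*t^2 - 3*t - 1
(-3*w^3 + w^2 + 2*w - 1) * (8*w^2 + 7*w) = -24*w^5 - 13*w^4 + 23*w^3 + 6*w^2 - 7*w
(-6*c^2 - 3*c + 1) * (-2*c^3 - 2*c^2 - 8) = 12*c^5 + 18*c^4 + 4*c^3 + 46*c^2 + 24*c - 8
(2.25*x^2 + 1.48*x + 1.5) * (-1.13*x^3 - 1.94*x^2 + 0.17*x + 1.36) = -2.5425*x^5 - 6.0374*x^4 - 4.1837*x^3 + 0.4016*x^2 + 2.2678*x + 2.04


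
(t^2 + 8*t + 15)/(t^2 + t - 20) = (t + 3)/(t - 4)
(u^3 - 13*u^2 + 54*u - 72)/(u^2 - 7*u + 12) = u - 6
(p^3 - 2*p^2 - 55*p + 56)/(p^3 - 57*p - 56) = (p - 1)/(p + 1)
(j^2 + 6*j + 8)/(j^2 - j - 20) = (j + 2)/(j - 5)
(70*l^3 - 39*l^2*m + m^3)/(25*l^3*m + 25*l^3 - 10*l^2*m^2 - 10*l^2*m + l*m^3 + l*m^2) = (14*l^2 - 5*l*m - m^2)/(l*(5*l*m + 5*l - m^2 - m))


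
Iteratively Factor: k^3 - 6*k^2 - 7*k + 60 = (k + 3)*(k^2 - 9*k + 20) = (k - 5)*(k + 3)*(k - 4)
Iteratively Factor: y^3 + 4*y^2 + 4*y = (y + 2)*(y^2 + 2*y) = (y + 2)^2*(y)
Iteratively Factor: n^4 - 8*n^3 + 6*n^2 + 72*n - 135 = (n - 3)*(n^3 - 5*n^2 - 9*n + 45) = (n - 3)^2*(n^2 - 2*n - 15) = (n - 3)^2*(n + 3)*(n - 5)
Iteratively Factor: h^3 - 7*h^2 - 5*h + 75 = (h - 5)*(h^2 - 2*h - 15) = (h - 5)^2*(h + 3)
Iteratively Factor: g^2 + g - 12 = (g - 3)*(g + 4)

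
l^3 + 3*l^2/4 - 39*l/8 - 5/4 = (l - 2)*(l + 1/4)*(l + 5/2)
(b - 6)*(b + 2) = b^2 - 4*b - 12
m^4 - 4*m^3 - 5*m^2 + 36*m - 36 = (m - 3)*(m - 2)^2*(m + 3)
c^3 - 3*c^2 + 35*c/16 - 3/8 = (c - 2)*(c - 3/4)*(c - 1/4)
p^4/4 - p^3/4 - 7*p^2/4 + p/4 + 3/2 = (p/4 + 1/2)*(p - 3)*(p - 1)*(p + 1)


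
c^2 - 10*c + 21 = (c - 7)*(c - 3)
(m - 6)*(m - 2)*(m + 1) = m^3 - 7*m^2 + 4*m + 12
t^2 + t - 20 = (t - 4)*(t + 5)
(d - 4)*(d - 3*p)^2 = d^3 - 6*d^2*p - 4*d^2 + 9*d*p^2 + 24*d*p - 36*p^2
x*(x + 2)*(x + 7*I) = x^3 + 2*x^2 + 7*I*x^2 + 14*I*x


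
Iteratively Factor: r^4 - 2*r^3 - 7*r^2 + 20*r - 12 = (r - 2)*(r^3 - 7*r + 6) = (r - 2)*(r + 3)*(r^2 - 3*r + 2) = (r - 2)*(r - 1)*(r + 3)*(r - 2)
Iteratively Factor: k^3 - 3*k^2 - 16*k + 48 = (k + 4)*(k^2 - 7*k + 12) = (k - 4)*(k + 4)*(k - 3)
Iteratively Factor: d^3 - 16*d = (d - 4)*(d^2 + 4*d) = d*(d - 4)*(d + 4)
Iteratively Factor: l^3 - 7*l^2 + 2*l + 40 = (l - 4)*(l^2 - 3*l - 10) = (l - 4)*(l + 2)*(l - 5)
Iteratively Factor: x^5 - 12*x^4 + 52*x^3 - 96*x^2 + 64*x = (x - 2)*(x^4 - 10*x^3 + 32*x^2 - 32*x) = (x - 4)*(x - 2)*(x^3 - 6*x^2 + 8*x) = x*(x - 4)*(x - 2)*(x^2 - 6*x + 8) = x*(x - 4)*(x - 2)^2*(x - 4)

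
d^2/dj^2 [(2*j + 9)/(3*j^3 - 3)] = 2*j*(j^3*(6*j + 27) + (-4*j - 9)*(j^3 - 1))/(j^3 - 1)^3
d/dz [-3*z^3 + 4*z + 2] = 4 - 9*z^2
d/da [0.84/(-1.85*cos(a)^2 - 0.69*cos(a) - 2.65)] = -(3.108*cos(a) + 0.5796)*sin(a)/(1.85*cos(a)^2 + 0.69*cos(a) + 2.65)^2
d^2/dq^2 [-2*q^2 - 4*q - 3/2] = -4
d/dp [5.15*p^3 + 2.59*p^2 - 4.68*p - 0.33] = 15.45*p^2 + 5.18*p - 4.68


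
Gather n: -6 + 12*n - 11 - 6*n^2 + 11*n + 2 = -6*n^2 + 23*n - 15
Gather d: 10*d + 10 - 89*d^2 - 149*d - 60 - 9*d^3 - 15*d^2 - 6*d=-9*d^3 - 104*d^2 - 145*d - 50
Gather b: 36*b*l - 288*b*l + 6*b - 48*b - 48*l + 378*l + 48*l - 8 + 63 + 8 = b*(-252*l - 42) + 378*l + 63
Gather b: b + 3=b + 3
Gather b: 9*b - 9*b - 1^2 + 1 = 0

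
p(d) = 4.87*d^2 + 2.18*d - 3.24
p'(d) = 9.74*d + 2.18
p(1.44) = 10.00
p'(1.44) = 16.21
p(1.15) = 5.71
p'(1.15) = 13.38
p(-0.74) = -2.19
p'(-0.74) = -5.03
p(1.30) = 7.82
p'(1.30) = 14.84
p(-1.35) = 2.69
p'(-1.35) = -10.97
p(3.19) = 53.27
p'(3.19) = 33.25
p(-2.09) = 13.48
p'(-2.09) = -18.18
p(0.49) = -1.00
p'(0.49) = 6.95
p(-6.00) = 159.00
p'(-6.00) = -56.26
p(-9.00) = 371.61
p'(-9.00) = -85.48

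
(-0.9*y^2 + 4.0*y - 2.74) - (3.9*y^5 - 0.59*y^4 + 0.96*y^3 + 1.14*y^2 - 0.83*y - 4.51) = -3.9*y^5 + 0.59*y^4 - 0.96*y^3 - 2.04*y^2 + 4.83*y + 1.77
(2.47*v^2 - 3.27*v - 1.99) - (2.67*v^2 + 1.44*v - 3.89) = -0.2*v^2 - 4.71*v + 1.9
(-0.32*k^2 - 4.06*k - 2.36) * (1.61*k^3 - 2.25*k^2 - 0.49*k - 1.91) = -0.5152*k^5 - 5.8166*k^4 + 5.4922*k^3 + 7.9106*k^2 + 8.911*k + 4.5076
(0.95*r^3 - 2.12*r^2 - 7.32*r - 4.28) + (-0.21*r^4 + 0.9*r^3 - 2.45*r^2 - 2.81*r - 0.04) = -0.21*r^4 + 1.85*r^3 - 4.57*r^2 - 10.13*r - 4.32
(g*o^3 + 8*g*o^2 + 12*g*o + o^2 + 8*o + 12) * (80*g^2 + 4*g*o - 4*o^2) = 80*g^3*o^3 + 640*g^3*o^2 + 960*g^3*o + 4*g^2*o^4 + 32*g^2*o^3 + 128*g^2*o^2 + 640*g^2*o + 960*g^2 - 4*g*o^5 - 32*g*o^4 - 44*g*o^3 + 32*g*o^2 + 48*g*o - 4*o^4 - 32*o^3 - 48*o^2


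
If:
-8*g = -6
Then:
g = 3/4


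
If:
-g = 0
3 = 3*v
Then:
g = 0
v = 1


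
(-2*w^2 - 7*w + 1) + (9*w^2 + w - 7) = 7*w^2 - 6*w - 6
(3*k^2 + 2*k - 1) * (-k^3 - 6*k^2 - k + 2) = -3*k^5 - 20*k^4 - 14*k^3 + 10*k^2 + 5*k - 2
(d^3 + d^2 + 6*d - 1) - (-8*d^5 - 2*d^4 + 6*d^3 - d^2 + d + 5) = 8*d^5 + 2*d^4 - 5*d^3 + 2*d^2 + 5*d - 6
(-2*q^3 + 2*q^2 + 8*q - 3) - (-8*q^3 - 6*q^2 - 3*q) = 6*q^3 + 8*q^2 + 11*q - 3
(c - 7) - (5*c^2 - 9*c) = -5*c^2 + 10*c - 7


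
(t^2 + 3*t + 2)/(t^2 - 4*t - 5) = (t + 2)/(t - 5)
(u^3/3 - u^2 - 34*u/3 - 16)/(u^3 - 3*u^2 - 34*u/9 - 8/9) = 3*(-u^3 + 3*u^2 + 34*u + 48)/(-9*u^3 + 27*u^2 + 34*u + 8)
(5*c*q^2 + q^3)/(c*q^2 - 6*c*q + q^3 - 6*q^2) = q*(5*c + q)/(c*q - 6*c + q^2 - 6*q)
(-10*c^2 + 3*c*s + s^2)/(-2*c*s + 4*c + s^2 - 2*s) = (5*c + s)/(s - 2)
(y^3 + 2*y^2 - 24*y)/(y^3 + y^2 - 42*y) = (y^2 + 2*y - 24)/(y^2 + y - 42)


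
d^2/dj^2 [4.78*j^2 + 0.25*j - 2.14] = 9.56000000000000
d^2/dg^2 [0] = 0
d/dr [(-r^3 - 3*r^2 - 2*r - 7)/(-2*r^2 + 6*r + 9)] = (2*r^4 - 12*r^3 - 49*r^2 - 82*r + 24)/(4*r^4 - 24*r^3 + 108*r + 81)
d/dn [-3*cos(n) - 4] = 3*sin(n)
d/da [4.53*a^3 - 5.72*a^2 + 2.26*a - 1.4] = 13.59*a^2 - 11.44*a + 2.26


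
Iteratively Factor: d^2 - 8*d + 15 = (d - 3)*(d - 5)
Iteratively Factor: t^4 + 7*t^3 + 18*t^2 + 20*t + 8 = (t + 1)*(t^3 + 6*t^2 + 12*t + 8) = (t + 1)*(t + 2)*(t^2 + 4*t + 4) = (t + 1)*(t + 2)^2*(t + 2)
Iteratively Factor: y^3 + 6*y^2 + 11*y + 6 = (y + 3)*(y^2 + 3*y + 2) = (y + 1)*(y + 3)*(y + 2)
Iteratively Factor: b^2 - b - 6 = (b - 3)*(b + 2)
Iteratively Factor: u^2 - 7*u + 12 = (u - 4)*(u - 3)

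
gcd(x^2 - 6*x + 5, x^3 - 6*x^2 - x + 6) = x - 1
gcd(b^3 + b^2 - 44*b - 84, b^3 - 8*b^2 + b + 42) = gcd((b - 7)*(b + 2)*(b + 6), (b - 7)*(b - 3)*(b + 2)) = b^2 - 5*b - 14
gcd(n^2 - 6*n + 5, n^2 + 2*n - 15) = 1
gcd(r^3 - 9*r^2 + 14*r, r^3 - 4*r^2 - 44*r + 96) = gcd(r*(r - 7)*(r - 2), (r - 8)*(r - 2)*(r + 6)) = r - 2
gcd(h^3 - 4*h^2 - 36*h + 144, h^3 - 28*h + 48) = h^2 + 2*h - 24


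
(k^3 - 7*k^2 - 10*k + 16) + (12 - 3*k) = k^3 - 7*k^2 - 13*k + 28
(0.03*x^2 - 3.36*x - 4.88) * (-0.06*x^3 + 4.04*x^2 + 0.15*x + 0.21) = -0.0018*x^5 + 0.3228*x^4 - 13.2771*x^3 - 20.2129*x^2 - 1.4376*x - 1.0248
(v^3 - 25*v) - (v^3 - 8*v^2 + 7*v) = 8*v^2 - 32*v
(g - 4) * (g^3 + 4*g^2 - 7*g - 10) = g^4 - 23*g^2 + 18*g + 40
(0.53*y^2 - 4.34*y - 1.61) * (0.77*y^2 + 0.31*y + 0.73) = 0.4081*y^4 - 3.1775*y^3 - 2.1982*y^2 - 3.6673*y - 1.1753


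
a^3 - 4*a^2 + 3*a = a*(a - 3)*(a - 1)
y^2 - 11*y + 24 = (y - 8)*(y - 3)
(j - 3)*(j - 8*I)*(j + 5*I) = j^3 - 3*j^2 - 3*I*j^2 + 40*j + 9*I*j - 120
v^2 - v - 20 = (v - 5)*(v + 4)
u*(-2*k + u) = -2*k*u + u^2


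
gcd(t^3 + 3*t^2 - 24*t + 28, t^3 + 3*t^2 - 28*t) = t + 7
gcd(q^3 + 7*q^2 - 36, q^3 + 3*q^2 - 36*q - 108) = q^2 + 9*q + 18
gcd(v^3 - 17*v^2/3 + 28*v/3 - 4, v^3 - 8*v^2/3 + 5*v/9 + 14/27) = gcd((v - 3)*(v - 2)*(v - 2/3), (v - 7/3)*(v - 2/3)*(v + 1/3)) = v - 2/3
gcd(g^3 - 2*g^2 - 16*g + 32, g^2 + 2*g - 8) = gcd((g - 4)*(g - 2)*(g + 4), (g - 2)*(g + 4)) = g^2 + 2*g - 8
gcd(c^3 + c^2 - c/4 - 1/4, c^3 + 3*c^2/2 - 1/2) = c^2 + c/2 - 1/2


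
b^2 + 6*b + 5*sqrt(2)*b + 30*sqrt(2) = (b + 6)*(b + 5*sqrt(2))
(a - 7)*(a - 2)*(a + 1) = a^3 - 8*a^2 + 5*a + 14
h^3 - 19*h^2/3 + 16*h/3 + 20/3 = (h - 5)*(h - 2)*(h + 2/3)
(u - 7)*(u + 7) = u^2 - 49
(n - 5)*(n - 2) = n^2 - 7*n + 10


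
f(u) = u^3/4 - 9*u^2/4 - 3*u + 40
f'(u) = 3*u^2/4 - 9*u/2 - 3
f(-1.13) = 40.16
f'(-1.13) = 3.04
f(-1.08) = 40.30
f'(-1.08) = 2.73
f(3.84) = 9.46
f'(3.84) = -9.22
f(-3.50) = 12.22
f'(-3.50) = 21.94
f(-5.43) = -50.08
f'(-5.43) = 43.55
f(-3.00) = 22.00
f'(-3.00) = 17.25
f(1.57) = 30.71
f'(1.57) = -8.22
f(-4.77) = -24.02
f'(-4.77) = 35.53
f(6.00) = -5.00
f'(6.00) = -3.00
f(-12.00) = -680.00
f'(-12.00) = 159.00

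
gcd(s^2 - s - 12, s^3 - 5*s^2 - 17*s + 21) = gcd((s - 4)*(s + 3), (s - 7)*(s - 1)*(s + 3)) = s + 3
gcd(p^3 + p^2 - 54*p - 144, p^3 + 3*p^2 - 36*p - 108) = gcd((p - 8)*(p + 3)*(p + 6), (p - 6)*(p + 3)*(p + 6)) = p^2 + 9*p + 18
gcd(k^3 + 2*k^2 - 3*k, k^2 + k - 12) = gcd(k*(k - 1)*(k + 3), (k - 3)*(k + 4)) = 1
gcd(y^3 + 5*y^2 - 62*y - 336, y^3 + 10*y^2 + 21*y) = y + 7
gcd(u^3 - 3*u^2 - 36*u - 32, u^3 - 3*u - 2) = u + 1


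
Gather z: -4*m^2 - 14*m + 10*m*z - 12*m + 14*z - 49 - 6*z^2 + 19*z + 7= -4*m^2 - 26*m - 6*z^2 + z*(10*m + 33) - 42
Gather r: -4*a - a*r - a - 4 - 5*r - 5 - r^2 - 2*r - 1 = -5*a - r^2 + r*(-a - 7) - 10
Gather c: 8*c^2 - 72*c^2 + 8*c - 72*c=-64*c^2 - 64*c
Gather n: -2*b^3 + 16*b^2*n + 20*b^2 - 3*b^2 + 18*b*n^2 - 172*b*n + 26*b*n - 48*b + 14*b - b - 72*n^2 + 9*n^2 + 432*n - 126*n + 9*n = -2*b^3 + 17*b^2 - 35*b + n^2*(18*b - 63) + n*(16*b^2 - 146*b + 315)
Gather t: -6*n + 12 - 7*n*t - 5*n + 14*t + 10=-11*n + t*(14 - 7*n) + 22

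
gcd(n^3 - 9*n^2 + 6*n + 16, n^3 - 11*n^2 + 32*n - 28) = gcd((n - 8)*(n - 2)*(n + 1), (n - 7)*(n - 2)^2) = n - 2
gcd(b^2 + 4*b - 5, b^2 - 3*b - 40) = b + 5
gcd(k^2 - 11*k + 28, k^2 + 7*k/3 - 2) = 1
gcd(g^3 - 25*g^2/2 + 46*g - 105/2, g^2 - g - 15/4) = g - 5/2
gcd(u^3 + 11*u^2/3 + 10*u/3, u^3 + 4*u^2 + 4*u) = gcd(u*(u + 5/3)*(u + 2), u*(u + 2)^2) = u^2 + 2*u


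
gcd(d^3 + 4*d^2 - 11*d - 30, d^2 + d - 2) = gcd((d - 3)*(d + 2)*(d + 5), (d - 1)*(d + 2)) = d + 2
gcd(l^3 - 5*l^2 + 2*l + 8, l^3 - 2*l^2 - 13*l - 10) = l + 1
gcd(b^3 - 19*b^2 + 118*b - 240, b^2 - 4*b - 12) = b - 6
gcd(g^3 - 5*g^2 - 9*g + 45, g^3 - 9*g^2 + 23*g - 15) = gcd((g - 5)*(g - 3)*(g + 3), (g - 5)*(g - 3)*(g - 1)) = g^2 - 8*g + 15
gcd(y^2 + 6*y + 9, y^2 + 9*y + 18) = y + 3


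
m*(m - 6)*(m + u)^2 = m^4 + 2*m^3*u - 6*m^3 + m^2*u^2 - 12*m^2*u - 6*m*u^2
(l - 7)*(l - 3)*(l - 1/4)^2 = l^4 - 21*l^3/2 + 417*l^2/16 - 89*l/8 + 21/16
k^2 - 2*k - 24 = (k - 6)*(k + 4)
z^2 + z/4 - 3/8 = (z - 1/2)*(z + 3/4)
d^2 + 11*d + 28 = (d + 4)*(d + 7)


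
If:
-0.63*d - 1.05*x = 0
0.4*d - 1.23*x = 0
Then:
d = 0.00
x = 0.00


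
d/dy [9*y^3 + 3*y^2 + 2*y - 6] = 27*y^2 + 6*y + 2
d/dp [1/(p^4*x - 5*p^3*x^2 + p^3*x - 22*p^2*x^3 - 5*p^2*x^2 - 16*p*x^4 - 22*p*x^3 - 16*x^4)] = (-4*p^3 + 15*p^2*x - 3*p^2 + 44*p*x^2 + 10*p*x + 16*x^3 + 22*x^2)/(x*(-p^4 + 5*p^3*x - p^3 + 22*p^2*x^2 + 5*p^2*x + 16*p*x^3 + 22*p*x^2 + 16*x^3)^2)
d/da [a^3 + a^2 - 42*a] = 3*a^2 + 2*a - 42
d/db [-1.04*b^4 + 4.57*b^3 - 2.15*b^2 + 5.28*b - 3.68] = -4.16*b^3 + 13.71*b^2 - 4.3*b + 5.28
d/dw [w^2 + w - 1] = 2*w + 1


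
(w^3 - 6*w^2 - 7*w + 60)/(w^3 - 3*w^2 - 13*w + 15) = (w - 4)/(w - 1)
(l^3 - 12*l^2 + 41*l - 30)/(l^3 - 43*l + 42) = (l - 5)/(l + 7)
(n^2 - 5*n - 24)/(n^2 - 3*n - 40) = (n + 3)/(n + 5)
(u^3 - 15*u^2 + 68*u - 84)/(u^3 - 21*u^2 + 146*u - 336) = (u - 2)/(u - 8)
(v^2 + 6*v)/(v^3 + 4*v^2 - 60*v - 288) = v/(v^2 - 2*v - 48)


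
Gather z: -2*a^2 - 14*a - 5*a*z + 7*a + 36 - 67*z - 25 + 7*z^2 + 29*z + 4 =-2*a^2 - 7*a + 7*z^2 + z*(-5*a - 38) + 15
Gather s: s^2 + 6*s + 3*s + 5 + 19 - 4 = s^2 + 9*s + 20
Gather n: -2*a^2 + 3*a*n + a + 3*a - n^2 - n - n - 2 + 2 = -2*a^2 + 4*a - n^2 + n*(3*a - 2)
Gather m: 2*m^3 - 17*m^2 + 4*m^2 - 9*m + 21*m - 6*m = 2*m^3 - 13*m^2 + 6*m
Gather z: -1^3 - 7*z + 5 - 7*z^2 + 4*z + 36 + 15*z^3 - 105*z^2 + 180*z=15*z^3 - 112*z^2 + 177*z + 40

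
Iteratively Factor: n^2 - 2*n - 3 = (n - 3)*(n + 1)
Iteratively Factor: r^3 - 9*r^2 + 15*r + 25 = (r - 5)*(r^2 - 4*r - 5) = (r - 5)^2*(r + 1)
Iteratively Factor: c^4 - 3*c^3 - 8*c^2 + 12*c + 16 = (c + 2)*(c^3 - 5*c^2 + 2*c + 8) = (c - 4)*(c + 2)*(c^2 - c - 2) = (c - 4)*(c - 2)*(c + 2)*(c + 1)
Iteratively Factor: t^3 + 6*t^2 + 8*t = (t)*(t^2 + 6*t + 8) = t*(t + 4)*(t + 2)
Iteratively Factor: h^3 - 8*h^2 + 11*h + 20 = (h + 1)*(h^2 - 9*h + 20) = (h - 4)*(h + 1)*(h - 5)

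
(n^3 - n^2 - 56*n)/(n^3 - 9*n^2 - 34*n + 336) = n*(n + 7)/(n^2 - n - 42)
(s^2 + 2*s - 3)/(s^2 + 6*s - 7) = (s + 3)/(s + 7)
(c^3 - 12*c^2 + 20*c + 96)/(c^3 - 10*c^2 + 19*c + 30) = (c^2 - 6*c - 16)/(c^2 - 4*c - 5)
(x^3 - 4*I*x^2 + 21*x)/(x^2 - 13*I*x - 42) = x*(x + 3*I)/(x - 6*I)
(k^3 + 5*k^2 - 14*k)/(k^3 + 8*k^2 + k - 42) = k/(k + 3)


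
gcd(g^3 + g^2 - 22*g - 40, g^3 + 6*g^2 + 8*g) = g^2 + 6*g + 8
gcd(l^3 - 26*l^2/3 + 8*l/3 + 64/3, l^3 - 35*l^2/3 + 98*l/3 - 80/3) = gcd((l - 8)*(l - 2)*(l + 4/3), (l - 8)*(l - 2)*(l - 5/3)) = l^2 - 10*l + 16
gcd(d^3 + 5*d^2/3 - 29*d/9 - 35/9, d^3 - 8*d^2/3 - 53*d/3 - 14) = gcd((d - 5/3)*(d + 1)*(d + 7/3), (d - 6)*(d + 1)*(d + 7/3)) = d^2 + 10*d/3 + 7/3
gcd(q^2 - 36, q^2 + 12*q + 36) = q + 6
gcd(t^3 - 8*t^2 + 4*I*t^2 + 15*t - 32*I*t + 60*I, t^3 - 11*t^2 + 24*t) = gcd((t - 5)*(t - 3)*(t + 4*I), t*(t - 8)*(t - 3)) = t - 3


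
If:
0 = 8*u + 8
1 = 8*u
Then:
No Solution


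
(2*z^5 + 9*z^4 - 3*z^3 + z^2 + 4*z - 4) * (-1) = -2*z^5 - 9*z^4 + 3*z^3 - z^2 - 4*z + 4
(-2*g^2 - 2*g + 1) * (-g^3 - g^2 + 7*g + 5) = 2*g^5 + 4*g^4 - 13*g^3 - 25*g^2 - 3*g + 5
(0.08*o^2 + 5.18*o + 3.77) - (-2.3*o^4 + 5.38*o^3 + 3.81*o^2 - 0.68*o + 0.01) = 2.3*o^4 - 5.38*o^3 - 3.73*o^2 + 5.86*o + 3.76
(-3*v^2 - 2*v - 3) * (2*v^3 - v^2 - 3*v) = -6*v^5 - v^4 + 5*v^3 + 9*v^2 + 9*v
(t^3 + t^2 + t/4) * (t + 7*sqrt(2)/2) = t^4 + t^3 + 7*sqrt(2)*t^3/2 + t^2/4 + 7*sqrt(2)*t^2/2 + 7*sqrt(2)*t/8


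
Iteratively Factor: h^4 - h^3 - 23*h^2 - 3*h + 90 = (h - 2)*(h^3 + h^2 - 21*h - 45) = (h - 2)*(h + 3)*(h^2 - 2*h - 15) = (h - 5)*(h - 2)*(h + 3)*(h + 3)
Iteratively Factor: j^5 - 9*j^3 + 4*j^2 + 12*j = (j)*(j^4 - 9*j^2 + 4*j + 12) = j*(j - 2)*(j^3 + 2*j^2 - 5*j - 6) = j*(j - 2)*(j + 3)*(j^2 - j - 2) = j*(j - 2)*(j + 1)*(j + 3)*(j - 2)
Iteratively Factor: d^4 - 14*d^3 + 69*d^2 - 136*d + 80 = (d - 4)*(d^3 - 10*d^2 + 29*d - 20) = (d - 5)*(d - 4)*(d^2 - 5*d + 4) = (d - 5)*(d - 4)*(d - 1)*(d - 4)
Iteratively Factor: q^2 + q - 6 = (q + 3)*(q - 2)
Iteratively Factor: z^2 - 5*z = (z - 5)*(z)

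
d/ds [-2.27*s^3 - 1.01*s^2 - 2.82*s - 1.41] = -6.81*s^2 - 2.02*s - 2.82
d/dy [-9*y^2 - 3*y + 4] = -18*y - 3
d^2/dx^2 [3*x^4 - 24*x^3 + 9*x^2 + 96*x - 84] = 36*x^2 - 144*x + 18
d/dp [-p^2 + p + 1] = 1 - 2*p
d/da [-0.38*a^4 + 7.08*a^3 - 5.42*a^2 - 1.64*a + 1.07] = -1.52*a^3 + 21.24*a^2 - 10.84*a - 1.64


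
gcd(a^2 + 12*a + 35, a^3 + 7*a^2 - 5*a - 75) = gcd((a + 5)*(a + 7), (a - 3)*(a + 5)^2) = a + 5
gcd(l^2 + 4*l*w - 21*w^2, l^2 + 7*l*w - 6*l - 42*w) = l + 7*w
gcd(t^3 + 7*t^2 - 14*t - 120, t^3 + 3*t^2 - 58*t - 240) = t^2 + 11*t + 30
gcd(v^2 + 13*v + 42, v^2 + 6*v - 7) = v + 7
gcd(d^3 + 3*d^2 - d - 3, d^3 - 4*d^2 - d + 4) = d^2 - 1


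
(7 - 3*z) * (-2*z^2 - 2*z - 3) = 6*z^3 - 8*z^2 - 5*z - 21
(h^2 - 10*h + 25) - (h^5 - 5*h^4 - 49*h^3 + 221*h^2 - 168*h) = -h^5 + 5*h^4 + 49*h^3 - 220*h^2 + 158*h + 25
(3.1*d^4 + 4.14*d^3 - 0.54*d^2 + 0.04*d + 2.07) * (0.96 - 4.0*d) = -12.4*d^5 - 13.584*d^4 + 6.1344*d^3 - 0.6784*d^2 - 8.2416*d + 1.9872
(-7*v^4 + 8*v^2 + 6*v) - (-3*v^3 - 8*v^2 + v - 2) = -7*v^4 + 3*v^3 + 16*v^2 + 5*v + 2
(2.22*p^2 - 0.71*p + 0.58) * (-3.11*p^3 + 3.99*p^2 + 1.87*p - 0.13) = -6.9042*p^5 + 11.0659*p^4 - 0.485299999999999*p^3 + 0.6979*p^2 + 1.1769*p - 0.0754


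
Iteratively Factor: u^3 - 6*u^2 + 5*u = (u)*(u^2 - 6*u + 5) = u*(u - 5)*(u - 1)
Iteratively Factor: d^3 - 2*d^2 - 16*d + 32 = (d - 4)*(d^2 + 2*d - 8) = (d - 4)*(d - 2)*(d + 4)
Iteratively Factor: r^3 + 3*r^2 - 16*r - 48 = (r - 4)*(r^2 + 7*r + 12) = (r - 4)*(r + 4)*(r + 3)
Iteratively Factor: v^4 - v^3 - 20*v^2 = (v - 5)*(v^3 + 4*v^2) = v*(v - 5)*(v^2 + 4*v) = v^2*(v - 5)*(v + 4)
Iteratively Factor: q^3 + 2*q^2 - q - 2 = (q + 2)*(q^2 - 1) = (q + 1)*(q + 2)*(q - 1)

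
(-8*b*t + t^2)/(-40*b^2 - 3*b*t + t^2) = t/(5*b + t)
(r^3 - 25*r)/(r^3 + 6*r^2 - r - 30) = r*(r - 5)/(r^2 + r - 6)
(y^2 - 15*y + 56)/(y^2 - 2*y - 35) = (y - 8)/(y + 5)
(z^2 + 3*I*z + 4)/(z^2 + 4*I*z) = (z - I)/z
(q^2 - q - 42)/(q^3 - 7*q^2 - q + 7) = (q + 6)/(q^2 - 1)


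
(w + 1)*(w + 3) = w^2 + 4*w + 3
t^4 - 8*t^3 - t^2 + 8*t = t*(t - 8)*(t - 1)*(t + 1)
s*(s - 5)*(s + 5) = s^3 - 25*s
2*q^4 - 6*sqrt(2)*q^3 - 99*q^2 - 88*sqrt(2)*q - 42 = (q - 7*sqrt(2))*(q + 3*sqrt(2))*(sqrt(2)*q + 1)^2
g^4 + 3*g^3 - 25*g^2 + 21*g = g*(g - 3)*(g - 1)*(g + 7)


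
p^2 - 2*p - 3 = (p - 3)*(p + 1)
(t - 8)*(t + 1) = t^2 - 7*t - 8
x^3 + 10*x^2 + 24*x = x*(x + 4)*(x + 6)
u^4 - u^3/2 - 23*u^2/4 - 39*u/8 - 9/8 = (u - 3)*(u + 1/2)^2*(u + 3/2)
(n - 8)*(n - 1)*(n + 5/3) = n^3 - 22*n^2/3 - 7*n + 40/3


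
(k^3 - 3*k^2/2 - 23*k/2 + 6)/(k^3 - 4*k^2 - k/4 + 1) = 2*(k + 3)/(2*k + 1)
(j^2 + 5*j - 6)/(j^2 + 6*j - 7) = (j + 6)/(j + 7)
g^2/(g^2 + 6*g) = g/(g + 6)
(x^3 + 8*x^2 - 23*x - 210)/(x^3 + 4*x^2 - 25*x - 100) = (x^2 + 13*x + 42)/(x^2 + 9*x + 20)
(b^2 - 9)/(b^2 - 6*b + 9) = (b + 3)/(b - 3)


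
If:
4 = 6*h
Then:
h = 2/3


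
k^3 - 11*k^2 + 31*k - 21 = (k - 7)*(k - 3)*(k - 1)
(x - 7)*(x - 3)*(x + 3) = x^3 - 7*x^2 - 9*x + 63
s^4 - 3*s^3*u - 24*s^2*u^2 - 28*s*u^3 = s*(s - 7*u)*(s + 2*u)^2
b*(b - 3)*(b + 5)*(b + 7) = b^4 + 9*b^3 - b^2 - 105*b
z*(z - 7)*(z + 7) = z^3 - 49*z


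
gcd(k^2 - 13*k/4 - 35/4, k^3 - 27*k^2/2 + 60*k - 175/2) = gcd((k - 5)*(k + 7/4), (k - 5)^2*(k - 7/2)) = k - 5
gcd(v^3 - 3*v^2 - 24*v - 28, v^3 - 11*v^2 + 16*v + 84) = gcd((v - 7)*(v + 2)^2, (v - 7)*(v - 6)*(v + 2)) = v^2 - 5*v - 14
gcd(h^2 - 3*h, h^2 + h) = h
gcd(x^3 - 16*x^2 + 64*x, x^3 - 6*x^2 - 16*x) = x^2 - 8*x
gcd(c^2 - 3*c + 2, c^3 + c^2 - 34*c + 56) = c - 2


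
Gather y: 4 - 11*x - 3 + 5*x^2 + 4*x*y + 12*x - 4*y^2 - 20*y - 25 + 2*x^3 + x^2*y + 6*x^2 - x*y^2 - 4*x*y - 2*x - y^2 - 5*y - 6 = 2*x^3 + 11*x^2 - x + y^2*(-x - 5) + y*(x^2 - 25) - 30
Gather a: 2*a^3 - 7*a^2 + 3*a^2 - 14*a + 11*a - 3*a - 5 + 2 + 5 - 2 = 2*a^3 - 4*a^2 - 6*a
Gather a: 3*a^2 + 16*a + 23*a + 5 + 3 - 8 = 3*a^2 + 39*a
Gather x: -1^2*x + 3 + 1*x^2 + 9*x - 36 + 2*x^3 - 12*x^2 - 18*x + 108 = 2*x^3 - 11*x^2 - 10*x + 75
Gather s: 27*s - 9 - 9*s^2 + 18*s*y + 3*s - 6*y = -9*s^2 + s*(18*y + 30) - 6*y - 9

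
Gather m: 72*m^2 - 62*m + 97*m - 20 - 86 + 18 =72*m^2 + 35*m - 88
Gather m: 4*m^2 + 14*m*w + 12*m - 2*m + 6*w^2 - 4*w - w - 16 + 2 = 4*m^2 + m*(14*w + 10) + 6*w^2 - 5*w - 14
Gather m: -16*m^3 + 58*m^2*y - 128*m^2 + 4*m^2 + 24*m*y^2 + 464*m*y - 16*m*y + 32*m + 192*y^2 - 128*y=-16*m^3 + m^2*(58*y - 124) + m*(24*y^2 + 448*y + 32) + 192*y^2 - 128*y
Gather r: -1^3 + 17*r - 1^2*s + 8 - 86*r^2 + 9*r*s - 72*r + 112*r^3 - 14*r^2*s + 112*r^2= 112*r^3 + r^2*(26 - 14*s) + r*(9*s - 55) - s + 7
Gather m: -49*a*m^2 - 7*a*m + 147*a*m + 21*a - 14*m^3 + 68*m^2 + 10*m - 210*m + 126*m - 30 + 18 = 21*a - 14*m^3 + m^2*(68 - 49*a) + m*(140*a - 74) - 12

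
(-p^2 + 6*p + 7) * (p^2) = -p^4 + 6*p^3 + 7*p^2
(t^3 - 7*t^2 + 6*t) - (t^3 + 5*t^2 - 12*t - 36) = -12*t^2 + 18*t + 36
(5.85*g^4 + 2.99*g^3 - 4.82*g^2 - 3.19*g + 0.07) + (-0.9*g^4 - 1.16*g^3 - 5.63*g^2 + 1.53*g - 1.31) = 4.95*g^4 + 1.83*g^3 - 10.45*g^2 - 1.66*g - 1.24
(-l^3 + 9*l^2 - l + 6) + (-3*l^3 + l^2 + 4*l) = -4*l^3 + 10*l^2 + 3*l + 6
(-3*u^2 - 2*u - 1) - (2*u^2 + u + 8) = -5*u^2 - 3*u - 9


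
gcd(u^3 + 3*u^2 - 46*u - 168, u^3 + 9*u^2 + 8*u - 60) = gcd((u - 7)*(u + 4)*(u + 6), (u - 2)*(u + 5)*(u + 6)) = u + 6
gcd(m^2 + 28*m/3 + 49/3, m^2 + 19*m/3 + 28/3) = m + 7/3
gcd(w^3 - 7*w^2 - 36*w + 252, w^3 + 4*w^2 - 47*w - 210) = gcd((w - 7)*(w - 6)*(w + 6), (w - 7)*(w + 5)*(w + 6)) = w^2 - w - 42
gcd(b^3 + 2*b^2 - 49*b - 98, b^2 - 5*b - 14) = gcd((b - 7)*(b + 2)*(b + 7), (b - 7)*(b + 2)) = b^2 - 5*b - 14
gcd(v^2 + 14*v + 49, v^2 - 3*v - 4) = 1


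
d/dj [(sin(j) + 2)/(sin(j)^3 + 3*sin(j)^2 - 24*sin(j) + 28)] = (-13*sin(j) + cos(2*j) - 39)*cos(j)/((sin(j) - 2)^3*(sin(j) + 7)^2)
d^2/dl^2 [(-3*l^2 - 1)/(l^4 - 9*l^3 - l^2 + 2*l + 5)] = 2*(-9*l^8 + 81*l^7 - 256*l^6 + 171*l^5 - 459*l^4 - 1027*l^3 + 36*l^2 - 129*l - 84)/(l^12 - 27*l^11 + 240*l^10 - 669*l^9 - 333*l^8 + 177*l^7 + 1304*l^6 + 228*l^5 - 462*l^4 - 727*l^3 - 15*l^2 + 150*l + 125)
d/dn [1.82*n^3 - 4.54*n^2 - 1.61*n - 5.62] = 5.46*n^2 - 9.08*n - 1.61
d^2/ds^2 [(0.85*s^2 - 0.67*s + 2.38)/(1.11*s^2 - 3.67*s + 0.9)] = (5.274276*s^3 + 12.499488*s^2 - 54.156456*s + 56.307704)/(1.367631*s^6 - 13.565421*s^5 + 48.178107*s^4 - 71.428843*s^3 + 39.06333*s^2 - 8.9181*s + 0.729)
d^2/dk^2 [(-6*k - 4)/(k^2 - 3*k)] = 12*(-k^3 - 2*k^2 + 6*k - 6)/(k^3*(k^3 - 9*k^2 + 27*k - 27))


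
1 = 1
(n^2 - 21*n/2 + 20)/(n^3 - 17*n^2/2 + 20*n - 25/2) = (n - 8)/(n^2 - 6*n + 5)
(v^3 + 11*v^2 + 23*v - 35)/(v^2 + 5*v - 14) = (v^2 + 4*v - 5)/(v - 2)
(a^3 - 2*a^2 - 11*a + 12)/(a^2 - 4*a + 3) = (a^2 - a - 12)/(a - 3)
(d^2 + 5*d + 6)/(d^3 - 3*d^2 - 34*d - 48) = 1/(d - 8)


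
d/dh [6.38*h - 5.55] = 6.38000000000000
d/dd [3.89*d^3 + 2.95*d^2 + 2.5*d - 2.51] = 11.67*d^2 + 5.9*d + 2.5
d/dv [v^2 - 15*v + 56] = 2*v - 15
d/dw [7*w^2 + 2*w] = 14*w + 2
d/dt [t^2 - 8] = 2*t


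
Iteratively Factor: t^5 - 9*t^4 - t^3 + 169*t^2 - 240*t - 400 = (t - 5)*(t^4 - 4*t^3 - 21*t^2 + 64*t + 80) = (t - 5)*(t + 1)*(t^3 - 5*t^2 - 16*t + 80) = (t - 5)*(t + 1)*(t + 4)*(t^2 - 9*t + 20) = (t - 5)*(t - 4)*(t + 1)*(t + 4)*(t - 5)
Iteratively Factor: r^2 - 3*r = (r)*(r - 3)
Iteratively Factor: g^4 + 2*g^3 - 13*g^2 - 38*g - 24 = (g - 4)*(g^3 + 6*g^2 + 11*g + 6) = (g - 4)*(g + 1)*(g^2 + 5*g + 6) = (g - 4)*(g + 1)*(g + 3)*(g + 2)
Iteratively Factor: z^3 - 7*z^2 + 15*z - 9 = (z - 1)*(z^2 - 6*z + 9) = (z - 3)*(z - 1)*(z - 3)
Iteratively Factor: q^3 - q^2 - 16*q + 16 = (q - 4)*(q^2 + 3*q - 4) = (q - 4)*(q - 1)*(q + 4)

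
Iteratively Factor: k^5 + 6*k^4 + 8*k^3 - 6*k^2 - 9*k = (k - 1)*(k^4 + 7*k^3 + 15*k^2 + 9*k) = (k - 1)*(k + 3)*(k^3 + 4*k^2 + 3*k) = (k - 1)*(k + 3)^2*(k^2 + k) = k*(k - 1)*(k + 3)^2*(k + 1)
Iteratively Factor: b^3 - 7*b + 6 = (b - 2)*(b^2 + 2*b - 3) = (b - 2)*(b - 1)*(b + 3)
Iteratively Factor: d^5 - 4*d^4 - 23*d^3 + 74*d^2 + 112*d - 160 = (d + 4)*(d^4 - 8*d^3 + 9*d^2 + 38*d - 40) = (d - 1)*(d + 4)*(d^3 - 7*d^2 + 2*d + 40) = (d - 1)*(d + 2)*(d + 4)*(d^2 - 9*d + 20) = (d - 5)*(d - 1)*(d + 2)*(d + 4)*(d - 4)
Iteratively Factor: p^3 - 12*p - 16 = (p + 2)*(p^2 - 2*p - 8) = (p - 4)*(p + 2)*(p + 2)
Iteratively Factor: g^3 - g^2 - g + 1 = (g + 1)*(g^2 - 2*g + 1) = (g - 1)*(g + 1)*(g - 1)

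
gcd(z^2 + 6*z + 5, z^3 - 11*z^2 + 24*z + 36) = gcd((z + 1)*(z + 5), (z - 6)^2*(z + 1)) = z + 1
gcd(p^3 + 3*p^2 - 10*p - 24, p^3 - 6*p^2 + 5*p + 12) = p - 3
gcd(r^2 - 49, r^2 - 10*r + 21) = r - 7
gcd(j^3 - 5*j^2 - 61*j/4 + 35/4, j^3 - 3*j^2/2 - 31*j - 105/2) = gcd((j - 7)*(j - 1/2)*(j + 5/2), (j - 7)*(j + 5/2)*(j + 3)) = j^2 - 9*j/2 - 35/2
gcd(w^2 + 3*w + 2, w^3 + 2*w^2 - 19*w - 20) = w + 1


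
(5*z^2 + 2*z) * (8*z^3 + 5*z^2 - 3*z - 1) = 40*z^5 + 41*z^4 - 5*z^3 - 11*z^2 - 2*z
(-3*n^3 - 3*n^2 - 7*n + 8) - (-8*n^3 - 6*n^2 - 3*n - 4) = 5*n^3 + 3*n^2 - 4*n + 12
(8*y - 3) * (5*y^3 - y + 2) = 40*y^4 - 15*y^3 - 8*y^2 + 19*y - 6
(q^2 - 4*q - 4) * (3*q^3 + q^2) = 3*q^5 - 11*q^4 - 16*q^3 - 4*q^2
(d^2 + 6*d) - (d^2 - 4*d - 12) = 10*d + 12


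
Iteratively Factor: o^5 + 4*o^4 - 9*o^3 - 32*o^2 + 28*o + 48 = (o + 3)*(o^4 + o^3 - 12*o^2 + 4*o + 16) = (o - 2)*(o + 3)*(o^3 + 3*o^2 - 6*o - 8) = (o - 2)^2*(o + 3)*(o^2 + 5*o + 4) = (o - 2)^2*(o + 1)*(o + 3)*(o + 4)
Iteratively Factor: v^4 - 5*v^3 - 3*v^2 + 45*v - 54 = (v + 3)*(v^3 - 8*v^2 + 21*v - 18) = (v - 2)*(v + 3)*(v^2 - 6*v + 9) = (v - 3)*(v - 2)*(v + 3)*(v - 3)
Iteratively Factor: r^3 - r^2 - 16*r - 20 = (r + 2)*(r^2 - 3*r - 10) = (r + 2)^2*(r - 5)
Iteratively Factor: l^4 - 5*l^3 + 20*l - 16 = (l + 2)*(l^3 - 7*l^2 + 14*l - 8) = (l - 4)*(l + 2)*(l^2 - 3*l + 2) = (l - 4)*(l - 1)*(l + 2)*(l - 2)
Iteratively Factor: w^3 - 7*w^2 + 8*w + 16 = (w + 1)*(w^2 - 8*w + 16) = (w - 4)*(w + 1)*(w - 4)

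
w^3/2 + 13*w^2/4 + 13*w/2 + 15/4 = (w/2 + 1/2)*(w + 5/2)*(w + 3)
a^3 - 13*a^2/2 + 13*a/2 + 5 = (a - 5)*(a - 2)*(a + 1/2)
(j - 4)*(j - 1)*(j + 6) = j^3 + j^2 - 26*j + 24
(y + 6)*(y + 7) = y^2 + 13*y + 42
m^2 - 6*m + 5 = (m - 5)*(m - 1)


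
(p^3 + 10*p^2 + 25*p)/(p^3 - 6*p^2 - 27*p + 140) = p*(p + 5)/(p^2 - 11*p + 28)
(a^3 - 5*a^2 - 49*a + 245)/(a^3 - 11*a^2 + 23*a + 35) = (a + 7)/(a + 1)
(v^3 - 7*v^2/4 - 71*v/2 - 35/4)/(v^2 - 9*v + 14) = (4*v^2 + 21*v + 5)/(4*(v - 2))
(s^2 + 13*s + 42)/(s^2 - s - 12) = (s^2 + 13*s + 42)/(s^2 - s - 12)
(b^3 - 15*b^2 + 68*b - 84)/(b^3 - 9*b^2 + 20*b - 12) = (b - 7)/(b - 1)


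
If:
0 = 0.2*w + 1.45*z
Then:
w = -7.25*z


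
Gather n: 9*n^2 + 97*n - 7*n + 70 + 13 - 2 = 9*n^2 + 90*n + 81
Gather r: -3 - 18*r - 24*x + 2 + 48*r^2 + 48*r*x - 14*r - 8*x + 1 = 48*r^2 + r*(48*x - 32) - 32*x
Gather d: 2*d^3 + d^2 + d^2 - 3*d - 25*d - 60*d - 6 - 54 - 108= 2*d^3 + 2*d^2 - 88*d - 168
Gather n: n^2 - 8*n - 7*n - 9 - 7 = n^2 - 15*n - 16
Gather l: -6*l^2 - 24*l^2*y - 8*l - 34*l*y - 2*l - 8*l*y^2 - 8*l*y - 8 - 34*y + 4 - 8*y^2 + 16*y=l^2*(-24*y - 6) + l*(-8*y^2 - 42*y - 10) - 8*y^2 - 18*y - 4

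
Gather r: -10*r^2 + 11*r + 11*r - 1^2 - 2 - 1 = -10*r^2 + 22*r - 4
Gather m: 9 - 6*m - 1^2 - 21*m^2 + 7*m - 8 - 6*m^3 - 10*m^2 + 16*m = -6*m^3 - 31*m^2 + 17*m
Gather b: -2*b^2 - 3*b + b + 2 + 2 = -2*b^2 - 2*b + 4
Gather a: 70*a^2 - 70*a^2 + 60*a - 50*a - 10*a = 0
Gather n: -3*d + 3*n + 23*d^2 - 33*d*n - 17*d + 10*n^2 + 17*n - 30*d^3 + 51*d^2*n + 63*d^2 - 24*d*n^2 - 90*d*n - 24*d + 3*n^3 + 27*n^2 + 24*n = -30*d^3 + 86*d^2 - 44*d + 3*n^3 + n^2*(37 - 24*d) + n*(51*d^2 - 123*d + 44)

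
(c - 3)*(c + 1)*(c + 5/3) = c^3 - c^2/3 - 19*c/3 - 5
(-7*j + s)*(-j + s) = 7*j^2 - 8*j*s + s^2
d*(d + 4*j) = d^2 + 4*d*j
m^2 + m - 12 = (m - 3)*(m + 4)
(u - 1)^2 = u^2 - 2*u + 1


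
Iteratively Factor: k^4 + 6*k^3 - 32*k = (k)*(k^3 + 6*k^2 - 32) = k*(k + 4)*(k^2 + 2*k - 8) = k*(k - 2)*(k + 4)*(k + 4)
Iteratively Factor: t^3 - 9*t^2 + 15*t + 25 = (t - 5)*(t^2 - 4*t - 5) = (t - 5)*(t + 1)*(t - 5)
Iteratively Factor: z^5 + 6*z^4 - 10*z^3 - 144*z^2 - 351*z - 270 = (z - 5)*(z^4 + 11*z^3 + 45*z^2 + 81*z + 54) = (z - 5)*(z + 3)*(z^3 + 8*z^2 + 21*z + 18) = (z - 5)*(z + 3)^2*(z^2 + 5*z + 6) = (z - 5)*(z + 3)^3*(z + 2)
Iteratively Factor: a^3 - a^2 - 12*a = (a)*(a^2 - a - 12) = a*(a - 4)*(a + 3)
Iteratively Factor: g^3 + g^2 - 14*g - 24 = (g + 3)*(g^2 - 2*g - 8) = (g + 2)*(g + 3)*(g - 4)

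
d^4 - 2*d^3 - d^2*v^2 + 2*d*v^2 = d*(d - 2)*(d - v)*(d + v)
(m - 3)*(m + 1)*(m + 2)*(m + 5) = m^4 + 5*m^3 - 7*m^2 - 41*m - 30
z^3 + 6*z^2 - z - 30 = (z - 2)*(z + 3)*(z + 5)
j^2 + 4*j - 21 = (j - 3)*(j + 7)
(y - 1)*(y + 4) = y^2 + 3*y - 4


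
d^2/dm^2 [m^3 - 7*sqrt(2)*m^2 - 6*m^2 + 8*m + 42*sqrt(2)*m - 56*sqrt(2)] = 6*m - 14*sqrt(2) - 12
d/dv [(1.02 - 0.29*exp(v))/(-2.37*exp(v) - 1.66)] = 2.8988*exp(v)/(2.37*exp(v) + 1.66)^2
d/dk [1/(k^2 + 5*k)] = (-2*k - 5)/(k^2*(k + 5)^2)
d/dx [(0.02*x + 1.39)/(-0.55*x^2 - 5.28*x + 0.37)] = (0.011*x^2 + 1.529*x + 7.3466)/(0.3025*x^4 + 5.808*x^3 + 27.4714*x^2 - 3.9072*x + 0.1369)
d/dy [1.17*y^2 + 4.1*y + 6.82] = 2.34*y + 4.1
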